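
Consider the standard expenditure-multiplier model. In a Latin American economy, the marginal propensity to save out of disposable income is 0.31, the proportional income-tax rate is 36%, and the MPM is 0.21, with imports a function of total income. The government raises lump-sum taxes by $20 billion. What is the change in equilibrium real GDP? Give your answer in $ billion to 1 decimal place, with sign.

−$18.0 billion

MPC = 1 − MPS = 1 − 0.31 = 0.69.
A lump-sum tax change of +$20 billion shifts disposable income by −$20 billion; first-round consumption changes by −c × ΔT = −0.69 × (+$20 billion) = −$13.8 billion.
Expenditure multiplier = 1/(1 − c(1−t) + m) = 1/(1 − 0.69×0.64 + 0.21) = 1/0.7684 ≈ 1.301.
The tax multiplier is −c × k ≈ −0.898, so ΔY = k × (−c·ΔT) = (−$13.8 billion) / 0.7684 ≈ −$18 billion.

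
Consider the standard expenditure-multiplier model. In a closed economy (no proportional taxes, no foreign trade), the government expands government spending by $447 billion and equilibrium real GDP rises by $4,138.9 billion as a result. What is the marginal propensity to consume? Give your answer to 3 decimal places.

0.892

Implied spending multiplier k = ΔY/ΔG = 4,138.9/447 ≈ 9.2593.
Since k = 1/(1 − MPC), MPC = 1 − 1/k = 1 − ΔG/ΔY = 1 − 447/4,138.9 ≈ 0.892.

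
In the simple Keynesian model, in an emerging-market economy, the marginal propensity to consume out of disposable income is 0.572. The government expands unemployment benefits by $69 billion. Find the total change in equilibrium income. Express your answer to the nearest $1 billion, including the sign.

+$92 billion

The transfer change shifts disposable income by +$69 billion, so first-round consumption changes by c·ΔTR = 0.572 × (+$69 billion) = +$39.468 billion.
Expenditure multiplier = 1/(1 − MPC) = 1/(1 − 0.572) = 1/0.428 ≈ 2.336.
The transfer multiplier is c × k ≈ 1.336, so ΔY = k × (c·ΔTR) = (+$39.468 billion) / 0.428 ≈ +$92 billion.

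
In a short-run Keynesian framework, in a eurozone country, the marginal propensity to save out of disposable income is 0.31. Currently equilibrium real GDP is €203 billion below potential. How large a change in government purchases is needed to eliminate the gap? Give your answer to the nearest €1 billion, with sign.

+€63 billion

MPC = 1 − MPS = 1 − 0.31 = 0.69.
Spending multiplier = 1/(1 − MPC) = 1/(1 − 0.69) = 1/0.31 ≈ 3.226.
Need ΔY = +€203 billion, so ΔG = ΔY/k = (+€203 billion) × 0.31 ≈ +€63 billion.
The government should increase government purchases by €63 billion.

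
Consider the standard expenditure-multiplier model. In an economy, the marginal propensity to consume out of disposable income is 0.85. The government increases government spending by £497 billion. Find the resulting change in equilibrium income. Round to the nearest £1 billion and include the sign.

Expenditure multiplier = 1/(1 − MPC) = 1/(1 − 0.85) = 1/0.15 ≈ 6.667.
ΔY = k × ΔG = (+£497 billion) / 0.15 ≈ +£3,313 billion.

+£3,313 billion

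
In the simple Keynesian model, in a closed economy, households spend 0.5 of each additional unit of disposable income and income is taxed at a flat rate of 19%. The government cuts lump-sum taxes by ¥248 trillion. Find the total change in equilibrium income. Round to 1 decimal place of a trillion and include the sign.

+¥208.4 trillion

A lump-sum tax change of −¥248 trillion shifts disposable income by +¥248 trillion; first-round consumption changes by −c × ΔT = −0.5 × (−¥248 trillion) = +¥124 trillion.
Expenditure multiplier = 1/(1 − c(1−t)) = 1/(1 − 0.5×0.81) = 1/0.595 ≈ 1.681.
The tax multiplier is −c × k ≈ −0.84, so ΔY = k × (−c·ΔT) = (+¥124 trillion) / 0.595 ≈ +¥208.4 trillion.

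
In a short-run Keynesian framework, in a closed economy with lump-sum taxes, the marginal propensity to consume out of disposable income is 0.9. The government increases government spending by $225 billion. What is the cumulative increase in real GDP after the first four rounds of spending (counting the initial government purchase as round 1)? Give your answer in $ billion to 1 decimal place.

Round 1 adds ΔG = $225 billion; each later round is MPC = 0.9 times the previous.
After 4 rounds: 225 + 202.5 + 182.25 + 164.025 = ΔG·(1 − c^4)/(1 − c) = 225 × (1 − 0.6561)/0.1 ≈ $773.8 billion.

$773.8 billion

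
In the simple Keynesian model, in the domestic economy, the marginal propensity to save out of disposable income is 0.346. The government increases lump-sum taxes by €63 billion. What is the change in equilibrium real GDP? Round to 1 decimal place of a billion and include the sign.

MPC = 1 − MPS = 1 − 0.346 = 0.654.
A lump-sum tax change of +€63 billion shifts disposable income by −€63 billion; first-round consumption changes by −c × ΔT = −0.654 × (+€63 billion) = −€41.202 billion.
Expenditure multiplier = 1/(1 − MPC) = 1/(1 − 0.654) = 1/0.346 ≈ 2.89.
The tax multiplier is −c × k ≈ −1.89, so ΔY = k × (−c·ΔT) = (−€41.202 billion) / 0.346 ≈ −€119.1 billion.

−€119.1 billion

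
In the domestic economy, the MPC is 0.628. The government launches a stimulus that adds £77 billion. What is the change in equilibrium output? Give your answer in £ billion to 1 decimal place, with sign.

+£207.0 billion

Expenditure multiplier = 1/(1 − MPC) = 1/(1 − 0.628) = 1/0.372 ≈ 2.688.
ΔY = k × ΔG = (+£77 billion) / 0.372 ≈ +£207 billion.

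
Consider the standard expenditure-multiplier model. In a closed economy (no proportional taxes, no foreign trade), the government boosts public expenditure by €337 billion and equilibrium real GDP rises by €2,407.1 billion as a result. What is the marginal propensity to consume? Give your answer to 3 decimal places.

0.860

Implied spending multiplier k = ΔY/ΔG = 2,407.1/337 ≈ 7.1427.
Since k = 1/(1 − MPC), MPC = 1 − 1/k = 1 − ΔG/ΔY = 1 − 337/2,407.1 ≈ 0.860.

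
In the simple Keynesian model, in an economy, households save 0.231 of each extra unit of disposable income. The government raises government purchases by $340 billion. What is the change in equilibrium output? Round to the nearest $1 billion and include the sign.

+$1,472 billion

MPC = 1 − MPS = 1 − 0.231 = 0.769.
Government-spending multiplier = 1/(1 − MPC) = 1/(1 − 0.769) = 1/0.231 ≈ 4.329.
ΔY = k × ΔG = (+$340 billion) / 0.231 ≈ +$1,472 billion.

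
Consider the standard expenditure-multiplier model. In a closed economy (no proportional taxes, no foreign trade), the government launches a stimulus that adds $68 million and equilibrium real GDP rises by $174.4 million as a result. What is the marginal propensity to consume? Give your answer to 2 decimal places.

Implied spending multiplier k = ΔY/ΔG = 174.4/68 ≈ 2.5647.
Since k = 1/(1 − MPC), MPC = 1 − 1/k = 1 − ΔG/ΔY = 1 − 68/174.4 ≈ 0.61.

0.61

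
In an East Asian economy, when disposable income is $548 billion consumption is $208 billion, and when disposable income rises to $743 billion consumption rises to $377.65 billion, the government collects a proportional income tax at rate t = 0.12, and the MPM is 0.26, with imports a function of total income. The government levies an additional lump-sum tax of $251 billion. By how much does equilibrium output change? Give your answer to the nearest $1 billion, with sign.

−$442 billion

MPC = ΔC/ΔYd = (377.65 − 208)/(743 − 548) = 169.65/195 = 0.87.
A lump-sum tax change of +$251 billion shifts disposable income by −$251 billion; first-round consumption changes by −c × ΔT = −0.87 × (+$251 billion) = −$218.37 billion.
Expenditure multiplier = 1/(1 − c(1−t) + m) = 1/(1 − 0.87×0.88 + 0.26) = 1/0.4944 ≈ 2.023.
The tax multiplier is −c × k ≈ −1.76, so ΔY = k × (−c·ΔT) = (−$218.37 billion) / 0.4944 ≈ −$442 billion.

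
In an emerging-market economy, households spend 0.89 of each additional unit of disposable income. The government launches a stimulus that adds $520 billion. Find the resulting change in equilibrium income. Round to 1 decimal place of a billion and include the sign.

+$4,727.3 billion

Expenditure multiplier = 1/(1 − MPC) = 1/(1 − 0.89) = 1/0.11 ≈ 9.091.
ΔY = k × ΔG = (+$520 billion) / 0.11 ≈ +$4,727.3 billion.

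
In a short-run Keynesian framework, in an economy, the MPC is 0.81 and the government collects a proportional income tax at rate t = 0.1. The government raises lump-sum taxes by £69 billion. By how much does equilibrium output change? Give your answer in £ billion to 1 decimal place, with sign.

A lump-sum tax change of +£69 billion shifts disposable income by −£69 billion; first-round consumption changes by −c × ΔT = −0.81 × (+£69 billion) = −£55.89 billion.
Expenditure multiplier = 1/(1 − c(1−t)) = 1/(1 − 0.81×0.9) = 1/0.271 ≈ 3.69.
The tax multiplier is −c × k ≈ −2.989, so ΔY = k × (−c·ΔT) = (−£55.89 billion) / 0.271 ≈ −£206.2 billion.

−£206.2 billion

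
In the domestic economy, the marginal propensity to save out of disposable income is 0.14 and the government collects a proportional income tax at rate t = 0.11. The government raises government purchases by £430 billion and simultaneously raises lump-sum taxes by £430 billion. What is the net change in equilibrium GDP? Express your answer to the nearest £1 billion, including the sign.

MPC = 1 − MPS = 1 − 0.14 = 0.86.
Expenditure multiplier = 1/(1 − c(1−t)) = 1/(1 − 0.86×0.89) = 1/0.2346 ≈ 4.263.
ΔG contributes k·ΔG = (+£430 billion) / 0.2346 ≈ +£1,832.9 billion.
ΔT of +£430 billion changes first-round spending by −c·ΔT = −£369.8 billion, contributing k·(−c·ΔT) = (−£369.8 billion) / 0.2346 ≈ −£1,576.3 billion.
Net ΔY = k(ΔG − c·ΔT) = (+£60.2 billion) / 0.2346 ≈ +£257 billion.

+£257 billion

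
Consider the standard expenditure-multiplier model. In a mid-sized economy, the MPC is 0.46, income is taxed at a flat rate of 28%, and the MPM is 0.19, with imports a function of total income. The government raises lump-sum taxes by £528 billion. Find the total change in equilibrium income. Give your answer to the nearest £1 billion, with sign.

−£283 billion

A lump-sum tax change of +£528 billion shifts disposable income by −£528 billion; first-round consumption changes by −c × ΔT = −0.46 × (+£528 billion) = −£242.88 billion.
Expenditure multiplier = 1/(1 − c(1−t) + m) = 1/(1 − 0.46×0.72 + 0.19) = 1/0.8588 ≈ 1.164.
The tax multiplier is −c × k ≈ −0.536, so ΔY = k × (−c·ΔT) = (−£242.88 billion) / 0.8588 ≈ −£283 billion.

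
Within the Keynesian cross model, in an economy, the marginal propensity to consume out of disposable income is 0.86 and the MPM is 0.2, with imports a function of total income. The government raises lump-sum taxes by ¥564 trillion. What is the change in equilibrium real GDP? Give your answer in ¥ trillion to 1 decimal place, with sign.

A lump-sum tax change of +¥564 trillion shifts disposable income by −¥564 trillion; first-round consumption changes by −c × ΔT = −0.86 × (+¥564 trillion) = −¥485.04 trillion.
Expenditure multiplier = 1/(1 − c + m) = 1/(1 − 0.86 + 0.2) = 1/0.34 ≈ 2.941.
The tax multiplier is −c × k ≈ −2.529, so ΔY = k × (−c·ΔT) = (−¥485.04 trillion) / 0.34 ≈ −¥1,426.6 trillion.

−¥1,426.6 trillion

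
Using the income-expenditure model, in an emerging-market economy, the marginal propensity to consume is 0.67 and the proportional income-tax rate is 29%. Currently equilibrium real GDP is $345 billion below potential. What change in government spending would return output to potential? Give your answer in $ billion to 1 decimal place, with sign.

Spending multiplier = 1/(1 − c(1−t)) = 1/(1 − 0.67×0.71) = 1/0.5243 ≈ 1.907.
Need ΔY = +$345 billion, so ΔG = ΔY/k = (+$345 billion) × 0.5243 ≈ +$180.9 billion.
The government should increase government spending by $180.9 billion.

+$180.9 billion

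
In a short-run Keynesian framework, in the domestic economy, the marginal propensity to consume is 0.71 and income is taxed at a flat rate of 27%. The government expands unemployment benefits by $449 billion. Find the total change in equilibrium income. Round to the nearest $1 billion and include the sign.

+$662 billion

The transfer change shifts disposable income by +$449 billion, so first-round consumption changes by c·ΔTR = 0.71 × (+$449 billion) = +$318.79 billion.
Expenditure multiplier = 1/(1 − c(1−t)) = 1/(1 − 0.71×0.73) = 1/0.4817 ≈ 2.076.
The transfer multiplier is c × k ≈ 1.474, so ΔY = k × (c·ΔTR) = (+$318.79 billion) / 0.4817 ≈ +$662 billion.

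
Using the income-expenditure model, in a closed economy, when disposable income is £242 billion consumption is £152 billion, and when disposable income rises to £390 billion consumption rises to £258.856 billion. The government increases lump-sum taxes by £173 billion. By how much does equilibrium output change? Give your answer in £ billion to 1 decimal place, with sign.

MPC = ΔC/ΔYd = (258.856 − 152)/(390 − 242) = 106.856/148 = 0.722.
A lump-sum tax change of +£173 billion shifts disposable income by −£173 billion; first-round consumption changes by −c × ΔT = −0.722 × (+£173 billion) = −£124.906 billion.
Expenditure multiplier = 1/(1 − MPC) = 1/(1 − 0.722) = 1/0.278 ≈ 3.597.
The tax multiplier is −c × k ≈ −2.597, so ΔY = k × (−c·ΔT) = (−£124.906 billion) / 0.278 ≈ −£449.3 billion.

−£449.3 billion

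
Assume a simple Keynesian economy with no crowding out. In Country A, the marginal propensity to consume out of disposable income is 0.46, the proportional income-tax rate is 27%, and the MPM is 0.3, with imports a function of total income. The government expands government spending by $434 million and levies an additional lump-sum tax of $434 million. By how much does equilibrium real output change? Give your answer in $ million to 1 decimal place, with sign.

Expenditure multiplier = 1/(1 − c(1−t) + m) = 1/(1 − 0.46×0.73 + 0.3) = 1/0.9642 ≈ 1.037.
ΔG contributes k·ΔG = (+$434 million) / 0.9642 ≈ +$450.1 million.
ΔT of +$434 million changes first-round spending by −c·ΔT = −$199.64 million, contributing k·(−c·ΔT) = (−$199.64 million) / 0.9642 ≈ −$207.1 million.
Net ΔY = k(ΔG − c·ΔT) = (+$234.36 million) / 0.9642 ≈ +$243.1 million.

+$243.1 million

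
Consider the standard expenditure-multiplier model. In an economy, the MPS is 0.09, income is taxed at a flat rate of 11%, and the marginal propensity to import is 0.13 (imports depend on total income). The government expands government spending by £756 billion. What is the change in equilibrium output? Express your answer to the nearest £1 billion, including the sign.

+£2,362 billion

MPC = 1 − MPS = 1 − 0.09 = 0.91.
Spending multiplier = 1/(1 − c(1−t) + m) = 1/(1 − 0.91×0.89 + 0.13) = 1/0.3201 ≈ 3.124.
ΔY = k × ΔG = (+£756 billion) / 0.3201 ≈ +£2,362 billion.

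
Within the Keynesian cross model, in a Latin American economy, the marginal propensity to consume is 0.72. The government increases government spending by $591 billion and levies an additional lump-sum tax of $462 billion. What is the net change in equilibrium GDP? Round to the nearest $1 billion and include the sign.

+$923 billion

Expenditure multiplier = 1/(1 − MPC) = 1/(1 − 0.72) = 1/0.28 ≈ 3.571.
ΔG contributes k·ΔG = (+$591 billion) / 0.28 ≈ +$2,110.7 billion.
ΔT of +$462 billion changes first-round spending by −c·ΔT = −$332.64 billion, contributing k·(−c·ΔT) = (−$332.64 billion) / 0.28 = −$1,188 billion.
Net ΔY = k(ΔG − c·ΔT) = (+$258.36 billion) / 0.28 ≈ +$923 billion.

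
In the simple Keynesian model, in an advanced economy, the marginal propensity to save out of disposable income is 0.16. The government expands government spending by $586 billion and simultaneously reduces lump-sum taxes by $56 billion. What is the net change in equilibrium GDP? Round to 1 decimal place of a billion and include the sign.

+$3,956.5 billion

MPC = 1 − MPS = 1 − 0.16 = 0.84.
Expenditure multiplier = 1/(1 − MPC) = 1/(1 − 0.84) = 1/0.16 = 6.25.
ΔG contributes k·ΔG = (+$586 billion) / 0.16 = +$3,662.5 billion.
ΔT of −$56 billion changes first-round spending by −c·ΔT = +$47.04 billion, contributing k·(−c·ΔT) = (+$47.04 billion) / 0.16 = +$294 billion.
Net ΔY = k(ΔG − c·ΔT) = (+$633.04 billion) / 0.16 = +$3,956.5 billion.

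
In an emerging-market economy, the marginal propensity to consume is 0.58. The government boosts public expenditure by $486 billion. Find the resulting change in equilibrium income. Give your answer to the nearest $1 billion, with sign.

+$1,157 billion

Spending multiplier = 1/(1 − MPC) = 1/(1 − 0.58) = 1/0.42 ≈ 2.381.
ΔY = k × ΔG = (+$486 billion) / 0.42 ≈ +$1,157 billion.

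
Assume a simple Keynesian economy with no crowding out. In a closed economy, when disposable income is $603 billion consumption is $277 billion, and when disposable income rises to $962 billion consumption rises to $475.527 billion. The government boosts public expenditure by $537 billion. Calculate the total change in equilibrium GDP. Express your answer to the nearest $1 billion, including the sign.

MPC = ΔC/ΔYd = (475.527 − 277)/(962 − 603) = 198.527/359 = 0.553.
Spending multiplier = 1/(1 − MPC) = 1/(1 − 0.553) = 1/0.447 ≈ 2.237.
ΔY = k × ΔG = (+$537 billion) / 0.447 ≈ +$1,201 billion.

+$1,201 billion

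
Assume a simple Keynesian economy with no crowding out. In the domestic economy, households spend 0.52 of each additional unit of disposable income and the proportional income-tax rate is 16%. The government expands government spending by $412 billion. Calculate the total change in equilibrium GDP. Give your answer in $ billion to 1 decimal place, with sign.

Government-spending multiplier = 1/(1 − c(1−t)) = 1/(1 − 0.52×0.84) = 1/0.5632 ≈ 1.776.
ΔY = k × ΔG = (+$412 billion) / 0.5632 ≈ +$731.5 billion.

+$731.5 billion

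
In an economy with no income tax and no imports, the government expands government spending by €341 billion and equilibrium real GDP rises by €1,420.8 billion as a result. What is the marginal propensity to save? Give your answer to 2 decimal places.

Implied spending multiplier k = ΔY/ΔG = 1,420.8/341 ≈ 4.1666.
Since k = 1/(1 − MPC), MPC = 1 − 1/k = 1 − ΔG/ΔY = 1 − 341/1,420.8 ≈ 0.76.
MPS = 1 − MPC = 0.24.

0.24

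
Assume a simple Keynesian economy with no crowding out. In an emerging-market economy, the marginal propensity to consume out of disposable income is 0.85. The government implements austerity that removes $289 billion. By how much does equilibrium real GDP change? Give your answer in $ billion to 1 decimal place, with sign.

−$1,926.7 billion

Spending multiplier = 1/(1 − MPC) = 1/(1 − 0.85) = 1/0.15 ≈ 6.667.
ΔY = k × ΔG = (−$289 billion) / 0.15 ≈ −$1,926.7 billion.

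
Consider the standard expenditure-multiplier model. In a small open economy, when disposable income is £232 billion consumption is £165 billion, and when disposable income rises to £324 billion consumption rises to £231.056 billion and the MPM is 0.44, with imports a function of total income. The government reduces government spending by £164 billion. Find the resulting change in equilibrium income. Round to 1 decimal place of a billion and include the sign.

MPC = ΔC/ΔYd = (231.056 − 165)/(324 − 232) = 66.056/92 = 0.718.
Spending multiplier = 1/(1 − c + m) = 1/(1 − 0.718 + 0.44) = 1/0.722 ≈ 1.385.
ΔY = k × ΔG = (−£164 billion) / 0.722 ≈ −£227.1 billion.

−£227.1 billion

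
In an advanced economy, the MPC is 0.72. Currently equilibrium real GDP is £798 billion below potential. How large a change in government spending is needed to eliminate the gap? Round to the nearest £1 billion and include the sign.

+£223 billion

Spending multiplier = 1/(1 − MPC) = 1/(1 − 0.72) = 1/0.28 ≈ 3.571.
Need ΔY = +£798 billion, so ΔG = ΔY/k = (+£798 billion) × 0.28 ≈ +£223 billion.
The government should increase government spending by £223 billion.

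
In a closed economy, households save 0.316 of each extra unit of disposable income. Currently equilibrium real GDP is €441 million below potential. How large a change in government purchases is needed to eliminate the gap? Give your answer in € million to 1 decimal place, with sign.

+€139.4 million

MPC = 1 − MPS = 1 − 0.316 = 0.684.
Spending multiplier = 1/(1 − MPC) = 1/(1 − 0.684) = 1/0.316 ≈ 3.165.
Need ΔY = +€441 million, so ΔG = ΔY/k = (+€441 million) × 0.316 ≈ +€139.4 million.
The government should increase government purchases by €139.4 million.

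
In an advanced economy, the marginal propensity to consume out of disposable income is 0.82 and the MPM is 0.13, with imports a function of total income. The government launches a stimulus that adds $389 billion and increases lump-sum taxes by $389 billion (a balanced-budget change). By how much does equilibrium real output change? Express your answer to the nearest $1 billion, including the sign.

+$226 billion

Expenditure multiplier = 1/(1 − c + m) = 1/(1 − 0.82 + 0.13) = 1/0.31 ≈ 3.226.
ΔG contributes k·ΔG = (+$389 billion) / 0.31 ≈ +$1,254.8 billion.
ΔT of +$389 billion changes first-round spending by −c·ΔT = −$318.98 billion, contributing k·(−c·ΔT) = (−$318.98 billion) / 0.31 ≈ −$1,029 billion.
Net ΔY = k(ΔG − c·ΔT) = (+$70.02 billion) / 0.31 ≈ +$226 billion.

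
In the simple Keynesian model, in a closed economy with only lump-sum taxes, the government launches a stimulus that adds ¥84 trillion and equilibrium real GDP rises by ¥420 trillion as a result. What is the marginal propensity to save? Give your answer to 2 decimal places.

Implied spending multiplier k = ΔY/ΔG = 420/84 = 5.
Since k = 1/(1 − MPC), MPC = 1 − 1/k = 1 − ΔG/ΔY = 1 − 84/420 = 0.80.
MPS = 1 − MPC = 0.20.

0.20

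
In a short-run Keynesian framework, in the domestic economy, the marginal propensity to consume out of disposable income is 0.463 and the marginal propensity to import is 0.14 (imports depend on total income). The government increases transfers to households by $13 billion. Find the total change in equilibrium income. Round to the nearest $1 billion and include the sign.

+$9 billion

The transfer change shifts disposable income by +$13 billion, so first-round consumption changes by c·ΔTR = 0.463 × (+$13 billion) = +$6.019 billion.
Expenditure multiplier = 1/(1 − c + m) = 1/(1 − 0.463 + 0.14) = 1/0.677 ≈ 1.477.
The transfer multiplier is c × k ≈ 0.684, so ΔY = k × (c·ΔTR) = (+$6.019 billion) / 0.677 ≈ +$9 billion.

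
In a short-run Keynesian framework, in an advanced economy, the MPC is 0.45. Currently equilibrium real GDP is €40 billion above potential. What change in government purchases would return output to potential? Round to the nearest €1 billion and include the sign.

Spending multiplier = 1/(1 − MPC) = 1/(1 − 0.45) = 1/0.55 ≈ 1.818.
Need ΔY = −€40 billion, so ΔG = ΔY/k = (−€40 billion) × 0.55 = −€22 billion.
The government should cut government purchases by €22 billion.

−€22 billion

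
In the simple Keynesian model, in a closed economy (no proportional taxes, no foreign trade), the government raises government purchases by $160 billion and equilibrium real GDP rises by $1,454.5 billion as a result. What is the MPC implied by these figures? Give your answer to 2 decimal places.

Implied spending multiplier k = ΔY/ΔG = 1,454.5/160 ≈ 9.0906.
Since k = 1/(1 − MPC), MPC = 1 − 1/k = 1 − ΔG/ΔY = 1 − 160/1,454.5 ≈ 0.89.

0.89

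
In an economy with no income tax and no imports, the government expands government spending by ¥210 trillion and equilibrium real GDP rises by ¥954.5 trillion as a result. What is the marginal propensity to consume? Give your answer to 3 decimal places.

Implied spending multiplier k = ΔY/ΔG = 954.5/210 ≈ 4.5452.
Since k = 1/(1 − MPC), MPC = 1 − 1/k = 1 − ΔG/ΔY = 1 − 210/954.5 ≈ 0.780.

0.780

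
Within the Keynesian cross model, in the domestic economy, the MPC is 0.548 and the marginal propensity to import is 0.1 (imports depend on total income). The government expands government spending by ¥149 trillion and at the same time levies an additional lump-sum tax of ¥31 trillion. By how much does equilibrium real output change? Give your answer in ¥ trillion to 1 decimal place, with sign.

Expenditure multiplier = 1/(1 − c + m) = 1/(1 − 0.548 + 0.1) = 1/0.552 ≈ 1.812.
ΔG contributes k·ΔG = (+¥149 trillion) / 0.552 ≈ +¥269.9 trillion.
ΔT of +¥31 trillion changes first-round spending by −c·ΔT = −¥16.988 trillion, contributing k·(−c·ΔT) = (−¥16.988 trillion) / 0.552 ≈ −¥30.8 trillion.
Net ΔY = k(ΔG − c·ΔT) = (+¥132.012 trillion) / 0.552 ≈ +¥239.2 trillion.

+¥239.2 trillion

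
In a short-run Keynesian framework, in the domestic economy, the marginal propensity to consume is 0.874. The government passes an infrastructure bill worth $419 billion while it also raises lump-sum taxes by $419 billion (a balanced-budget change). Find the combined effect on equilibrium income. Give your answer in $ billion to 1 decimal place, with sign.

+$419.0 billion

Expenditure multiplier = 1/(1 − MPC) = 1/(1 − 0.874) = 1/0.126 ≈ 7.937.
ΔG contributes k·ΔG = (+$419 billion) / 0.126 ≈ +$3,325.4 billion.
ΔT of +$419 billion changes first-round spending by −c·ΔT = −$366.206 billion, contributing k·(−c·ΔT) = (−$366.206 billion) / 0.126 ≈ −$2,906.4 billion.
With ΔG = ΔT and no other leakages, the balanced-budget multiplier is 1, so ΔY = ΔG = +$419 billion.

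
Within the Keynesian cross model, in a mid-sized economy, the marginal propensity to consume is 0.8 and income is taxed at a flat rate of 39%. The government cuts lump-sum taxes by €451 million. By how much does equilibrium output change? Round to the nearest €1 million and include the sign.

A lump-sum tax change of −€451 million shifts disposable income by +€451 million; first-round consumption changes by −c × ΔT = −0.8 × (−€451 million) = +€360.8 million.
Expenditure multiplier = 1/(1 − c(1−t)) = 1/(1 − 0.8×0.61) = 1/0.512 ≈ 1.953.
The tax multiplier is −c × k ≈ −1.563, so ΔY = k × (−c·ΔT) = (+€360.8 million) / 0.512 ≈ +€705 million.

+€705 million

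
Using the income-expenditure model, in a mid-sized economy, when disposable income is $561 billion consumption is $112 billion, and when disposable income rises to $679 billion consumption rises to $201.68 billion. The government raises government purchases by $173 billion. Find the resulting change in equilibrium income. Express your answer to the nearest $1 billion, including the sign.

+$721 billion

MPC = ΔC/ΔYd = (201.68 − 112)/(679 − 561) = 89.68/118 = 0.76.
Government-spending multiplier = 1/(1 − MPC) = 1/(1 − 0.76) = 1/0.24 ≈ 4.167.
ΔY = k × ΔG = (+$173 billion) / 0.24 ≈ +$721 billion.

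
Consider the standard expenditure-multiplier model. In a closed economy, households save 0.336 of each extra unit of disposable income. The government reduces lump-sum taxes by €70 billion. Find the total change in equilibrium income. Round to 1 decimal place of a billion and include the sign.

+€138.3 billion

MPC = 1 − MPS = 1 − 0.336 = 0.664.
A lump-sum tax change of −€70 billion shifts disposable income by +€70 billion; first-round consumption changes by −c × ΔT = −0.664 × (−€70 billion) = +€46.48 billion.
Expenditure multiplier = 1/(1 − MPC) = 1/(1 − 0.664) = 1/0.336 ≈ 2.976.
The tax multiplier is −c × k ≈ −1.976, so ΔY = k × (−c·ΔT) = (+€46.48 billion) / 0.336 ≈ +€138.3 billion.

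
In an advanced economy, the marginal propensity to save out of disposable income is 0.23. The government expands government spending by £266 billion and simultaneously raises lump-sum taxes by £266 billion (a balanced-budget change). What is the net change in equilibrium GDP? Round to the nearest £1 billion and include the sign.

MPC = 1 − MPS = 1 − 0.23 = 0.77.
Expenditure multiplier = 1/(1 − MPC) = 1/(1 − 0.77) = 1/0.23 ≈ 4.348.
ΔG contributes k·ΔG = (+£266 billion) / 0.23 ≈ +£1,156.5 billion.
ΔT of +£266 billion changes first-round spending by −c·ΔT = −£204.82 billion, contributing k·(−c·ΔT) = (−£204.82 billion) / 0.23 ≈ −£890.5 billion.
With ΔG = ΔT and no other leakages, the balanced-budget multiplier is 1, so ΔY = ΔG = +£266 billion.

+£266 billion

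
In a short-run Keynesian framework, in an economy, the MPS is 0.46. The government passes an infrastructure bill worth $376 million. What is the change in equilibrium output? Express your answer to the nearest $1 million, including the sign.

MPC = 1 − MPS = 1 − 0.46 = 0.54.
Government-spending multiplier = 1/(1 − MPC) = 1/(1 − 0.54) = 1/0.46 ≈ 2.174.
ΔY = k × ΔG = (+$376 million) / 0.46 ≈ +$817 million.

+$817 million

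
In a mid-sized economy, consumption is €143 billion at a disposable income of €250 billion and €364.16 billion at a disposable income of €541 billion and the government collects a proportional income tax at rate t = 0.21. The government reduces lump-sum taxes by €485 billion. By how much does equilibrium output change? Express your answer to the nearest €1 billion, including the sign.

MPC = ΔC/ΔYd = (364.16 − 143)/(541 − 250) = 221.16/291 = 0.76.
A lump-sum tax change of −€485 billion shifts disposable income by +€485 billion; first-round consumption changes by −c × ΔT = −0.76 × (−€485 billion) = +€368.6 billion.
Expenditure multiplier = 1/(1 − c(1−t)) = 1/(1 − 0.76×0.79) = 1/0.3996 ≈ 2.503.
The tax multiplier is −c × k ≈ −1.902, so ΔY = k × (−c·ΔT) = (+€368.6 billion) / 0.3996 ≈ +€922 billion.

+€922 billion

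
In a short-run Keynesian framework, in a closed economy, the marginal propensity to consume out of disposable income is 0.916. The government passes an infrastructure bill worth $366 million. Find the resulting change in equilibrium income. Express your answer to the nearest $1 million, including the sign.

Expenditure multiplier = 1/(1 − MPC) = 1/(1 − 0.916) = 1/0.084 ≈ 11.905.
ΔY = k × ΔG = (+$366 million) / 0.084 ≈ +$4,357 million.

+$4,357 million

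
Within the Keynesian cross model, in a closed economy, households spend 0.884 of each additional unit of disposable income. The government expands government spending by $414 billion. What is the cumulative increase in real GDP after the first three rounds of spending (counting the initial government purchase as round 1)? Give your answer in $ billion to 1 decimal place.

$1,103.5 billion

Round 1 adds ΔG = $414 billion; each later round is MPC = 0.884 times the previous.
After 3 rounds: 414 + 365.976 + 323.522784 = ΔG·(1 − c^3)/(1 − c) = 414 × (1 − 0.690807104)/0.116 ≈ $1,103.5 billion.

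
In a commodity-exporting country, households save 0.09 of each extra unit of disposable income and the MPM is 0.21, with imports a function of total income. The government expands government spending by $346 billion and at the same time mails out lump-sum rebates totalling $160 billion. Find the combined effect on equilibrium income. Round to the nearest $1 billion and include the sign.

MPC = 1 − MPS = 1 − 0.09 = 0.91.
Expenditure multiplier = 1/(1 − c + m) = 1/(1 − 0.91 + 0.21) = 1/0.3 ≈ 3.333.
ΔG contributes k·ΔG = (+$346 billion) / 0.3 ≈ +$1,153.3 billion.
ΔT of −$160 billion changes first-round spending by −c·ΔT = +$145.6 billion, contributing k·(−c·ΔT) = (+$145.6 billion) / 0.3 ≈ +$485.3 billion.
Net ΔY = k(ΔG − c·ΔT) = (+$491.6 billion) / 0.3 ≈ +$1,639 billion.

+$1,639 billion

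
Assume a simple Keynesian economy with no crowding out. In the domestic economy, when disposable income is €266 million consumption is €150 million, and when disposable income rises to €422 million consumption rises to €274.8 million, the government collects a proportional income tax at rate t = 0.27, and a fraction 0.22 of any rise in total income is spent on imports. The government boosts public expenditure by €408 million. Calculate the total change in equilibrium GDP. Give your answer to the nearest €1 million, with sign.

MPC = ΔC/ΔYd = (274.8 − 150)/(422 − 266) = 124.8/156 = 0.8.
Expenditure multiplier = 1/(1 − c(1−t) + m) = 1/(1 − 0.8×0.73 + 0.22) = 1/0.636 ≈ 1.572.
ΔY = k × ΔG = (+€408 million) / 0.636 ≈ +€642 million.

+€642 million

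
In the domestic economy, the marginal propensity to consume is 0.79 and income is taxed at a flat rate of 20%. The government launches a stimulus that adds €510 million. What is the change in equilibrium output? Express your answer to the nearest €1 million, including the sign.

+€1,386 million

Expenditure multiplier = 1/(1 − c(1−t)) = 1/(1 − 0.79×0.8) = 1/0.368 ≈ 2.717.
ΔY = k × ΔG = (+€510 million) / 0.368 ≈ +€1,386 million.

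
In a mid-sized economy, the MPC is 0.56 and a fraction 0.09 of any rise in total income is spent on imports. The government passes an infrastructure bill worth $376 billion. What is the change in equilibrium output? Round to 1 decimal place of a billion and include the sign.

+$709.4 billion

Government-spending multiplier = 1/(1 − c + m) = 1/(1 − 0.56 + 0.09) = 1/0.53 ≈ 1.887.
ΔY = k × ΔG = (+$376 billion) / 0.53 ≈ +$709.4 billion.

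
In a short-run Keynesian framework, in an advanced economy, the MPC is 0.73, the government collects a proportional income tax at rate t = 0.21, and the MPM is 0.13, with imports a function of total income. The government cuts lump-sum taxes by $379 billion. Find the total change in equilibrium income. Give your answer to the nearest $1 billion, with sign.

+$500 billion

A lump-sum tax change of −$379 billion shifts disposable income by +$379 billion; first-round consumption changes by −c × ΔT = −0.73 × (−$379 billion) = +$276.67 billion.
Expenditure multiplier = 1/(1 − c(1−t) + m) = 1/(1 − 0.73×0.79 + 0.13) = 1/0.5533 ≈ 1.807.
The tax multiplier is −c × k ≈ −1.319, so ΔY = k × (−c·ΔT) = (+$276.67 billion) / 0.5533 ≈ +$500 billion.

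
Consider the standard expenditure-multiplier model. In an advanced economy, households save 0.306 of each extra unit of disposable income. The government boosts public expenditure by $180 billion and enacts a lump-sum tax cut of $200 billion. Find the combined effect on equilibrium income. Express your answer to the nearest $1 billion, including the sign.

+$1,042 billion

MPC = 1 − MPS = 1 − 0.306 = 0.694.
Expenditure multiplier = 1/(1 − MPC) = 1/(1 − 0.694) = 1/0.306 ≈ 3.268.
ΔG contributes k·ΔG = (+$180 billion) / 0.306 ≈ +$588.2 billion.
ΔT of −$200 billion changes first-round spending by −c·ΔT = +$138.8 billion, contributing k·(−c·ΔT) = (+$138.8 billion) / 0.306 ≈ +$453.6 billion.
Net ΔY = k(ΔG − c·ΔT) = (+$318.8 billion) / 0.306 ≈ +$1,042 billion.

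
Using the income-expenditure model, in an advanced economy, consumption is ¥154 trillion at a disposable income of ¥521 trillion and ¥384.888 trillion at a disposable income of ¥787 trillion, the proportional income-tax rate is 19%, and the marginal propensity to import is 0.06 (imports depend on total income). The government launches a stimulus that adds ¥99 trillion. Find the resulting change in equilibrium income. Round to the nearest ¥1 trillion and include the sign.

MPC = ΔC/ΔYd = (384.888 − 154)/(787 − 521) = 230.888/266 = 0.868.
Government-spending multiplier = 1/(1 − c(1−t) + m) = 1/(1 − 0.868×0.81 + 0.06) = 1/0.35692 ≈ 2.802.
ΔY = k × ΔG = (+¥99 trillion) / 0.35692 ≈ +¥277 trillion.

+¥277 trillion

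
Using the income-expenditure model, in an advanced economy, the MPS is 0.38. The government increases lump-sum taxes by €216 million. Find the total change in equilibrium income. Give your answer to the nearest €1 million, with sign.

MPC = 1 − MPS = 1 − 0.38 = 0.62.
A lump-sum tax change of +€216 million shifts disposable income by −€216 million; first-round consumption changes by −c × ΔT = −0.62 × (+€216 million) = −€133.92 million.
Expenditure multiplier = 1/(1 − MPC) = 1/(1 − 0.62) = 1/0.38 ≈ 2.632.
The tax multiplier is −c × k ≈ −1.632, so ΔY = k × (−c·ΔT) = (−€133.92 million) / 0.38 ≈ −€352 million.

−€352 million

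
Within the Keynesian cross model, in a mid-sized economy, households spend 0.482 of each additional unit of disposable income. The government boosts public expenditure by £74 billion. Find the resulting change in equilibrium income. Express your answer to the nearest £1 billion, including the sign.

Expenditure multiplier = 1/(1 − MPC) = 1/(1 − 0.482) = 1/0.518 ≈ 1.931.
ΔY = k × ΔG = (+£74 billion) / 0.518 ≈ +£143 billion.

+£143 billion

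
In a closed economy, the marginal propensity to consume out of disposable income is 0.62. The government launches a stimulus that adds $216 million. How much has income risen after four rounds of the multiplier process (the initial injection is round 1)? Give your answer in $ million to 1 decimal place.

Round 1 adds ΔG = $216 million; each later round is MPC = 0.62 times the previous.
After 4 rounds: 216 + 133.92 + 83.0304 + 51.478848 = ΔG·(1 − c^4)/(1 − c) = 216 × (1 − 0.14776336)/0.38 ≈ $484.4 million.

$484.4 million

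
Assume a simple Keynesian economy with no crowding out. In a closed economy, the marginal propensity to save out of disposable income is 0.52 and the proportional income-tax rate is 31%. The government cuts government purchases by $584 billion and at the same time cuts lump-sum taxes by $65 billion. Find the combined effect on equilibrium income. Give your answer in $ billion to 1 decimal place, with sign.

−$826.6 billion

MPC = 1 − MPS = 1 − 0.52 = 0.48.
Expenditure multiplier = 1/(1 − c(1−t)) = 1/(1 − 0.48×0.69) = 1/0.6688 ≈ 1.495.
ΔG contributes k·ΔG = (−$584 billion) / 0.6688 ≈ −$873.2 billion.
ΔT of −$65 billion changes first-round spending by −c·ΔT = +$31.2 billion, contributing k·(−c·ΔT) = (+$31.2 billion) / 0.6688 ≈ +$46.7 billion.
Net ΔY = k(ΔG − c·ΔT) = (−$552.8 billion) / 0.6688 ≈ −$826.6 billion.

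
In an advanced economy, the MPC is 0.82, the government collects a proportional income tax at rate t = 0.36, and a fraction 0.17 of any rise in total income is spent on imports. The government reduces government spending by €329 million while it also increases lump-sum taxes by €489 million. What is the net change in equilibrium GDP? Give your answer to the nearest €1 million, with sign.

−€1,131 million

Expenditure multiplier = 1/(1 − c(1−t) + m) = 1/(1 − 0.82×0.64 + 0.17) = 1/0.6452 ≈ 1.55.
ΔG contributes k·ΔG = (−€329 million) / 0.6452 ≈ −€509.9 million.
ΔT of +€489 million changes first-round spending by −c·ΔT = −€400.98 million, contributing k·(−c·ΔT) = (−€400.98 million) / 0.6452 ≈ −€621.5 million.
Net ΔY = k(ΔG − c·ΔT) = (−€729.98 million) / 0.6452 ≈ −€1,131 million.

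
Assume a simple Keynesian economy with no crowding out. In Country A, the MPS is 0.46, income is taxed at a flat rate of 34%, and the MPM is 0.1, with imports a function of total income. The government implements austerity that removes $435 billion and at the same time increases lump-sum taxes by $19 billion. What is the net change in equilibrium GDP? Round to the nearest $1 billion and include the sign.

−$599 billion

MPC = 1 − MPS = 1 − 0.46 = 0.54.
Expenditure multiplier = 1/(1 − c(1−t) + m) = 1/(1 − 0.54×0.66 + 0.1) = 1/0.7436 ≈ 1.345.
ΔG contributes k·ΔG = (−$435 billion) / 0.7436 ≈ −$585 billion.
ΔT of +$19 billion changes first-round spending by −c·ΔT = −$10.26 billion, contributing k·(−c·ΔT) = (−$10.26 billion) / 0.7436 ≈ −$13.8 billion.
Net ΔY = k(ΔG − c·ΔT) = (−$445.26 billion) / 0.7436 ≈ −$599 billion.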